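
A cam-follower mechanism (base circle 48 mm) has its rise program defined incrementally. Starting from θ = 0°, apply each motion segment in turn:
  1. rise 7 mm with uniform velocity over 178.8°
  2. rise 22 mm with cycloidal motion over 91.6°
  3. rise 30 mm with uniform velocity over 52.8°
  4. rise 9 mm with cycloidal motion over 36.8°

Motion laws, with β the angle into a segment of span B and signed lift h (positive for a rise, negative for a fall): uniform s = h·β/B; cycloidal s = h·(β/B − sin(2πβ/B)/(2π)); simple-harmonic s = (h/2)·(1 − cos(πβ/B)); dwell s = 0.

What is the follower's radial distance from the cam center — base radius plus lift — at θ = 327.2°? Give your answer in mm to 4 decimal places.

seg 1 [0°–178.8°] uniform, h=7: full span → s += 7 → s = 7.0000
seg 2 [178.8°–270.4°] cycloidal, h=22: full span → s += 22 → s = 29.0000
seg 3 [270.4°–323.2°] uniform, h=30: full span → s += 30 → s = 59.0000
seg 4 [323.2°–360°] cycloidal, h=9: θ=327.2° here. β=4, B=36.8. 9·(0.1087 − sin(2π·0.1087)/(2π)) = 0.0743 → s = 59.0743
radial distance = base radius + s = 48 + 59.0743 = 107.0743

107.0743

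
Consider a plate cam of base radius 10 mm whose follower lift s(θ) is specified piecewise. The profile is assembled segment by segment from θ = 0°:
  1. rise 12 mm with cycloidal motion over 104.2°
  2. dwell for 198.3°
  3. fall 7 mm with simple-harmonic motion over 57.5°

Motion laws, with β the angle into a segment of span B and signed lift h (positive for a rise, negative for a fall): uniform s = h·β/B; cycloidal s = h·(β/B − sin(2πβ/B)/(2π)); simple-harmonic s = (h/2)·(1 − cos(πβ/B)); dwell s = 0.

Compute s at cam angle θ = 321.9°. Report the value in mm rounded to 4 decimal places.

seg 1 [0°–104.2°] cycloidal, h=12: full span → s += 12 → s = 12.0000
seg 2 [104.2°–302.5°] dwell: s stays 12.0000
seg 3 [302.5°–360°] simple-harmonic, h=-7: θ=321.9° here. β=19.4, B=57.5. -7/2·(1 − cos(π·0.3374)) = -1.7888 → s = 10.2112

10.2112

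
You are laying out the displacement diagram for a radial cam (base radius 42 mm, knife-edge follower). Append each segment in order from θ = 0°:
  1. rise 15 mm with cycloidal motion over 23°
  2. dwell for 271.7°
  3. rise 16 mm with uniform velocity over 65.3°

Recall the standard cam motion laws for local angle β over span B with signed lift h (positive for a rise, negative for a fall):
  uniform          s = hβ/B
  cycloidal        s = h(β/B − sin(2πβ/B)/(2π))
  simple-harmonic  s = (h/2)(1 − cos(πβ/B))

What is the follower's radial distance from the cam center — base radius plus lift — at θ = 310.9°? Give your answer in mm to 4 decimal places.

seg 1 [0°–23°] cycloidal, h=15: full span → s += 15 → s = 15.0000
seg 2 [23°–294.7°] dwell: s stays 15.0000
seg 3 [294.7°–360°] uniform, h=16: θ=310.9° here. β=16.2, B=65.3. 16·16.2/65.3 = 3.9694 → s = 18.9694
radial distance = base radius + s = 42 + 18.9694 = 60.9694

60.9694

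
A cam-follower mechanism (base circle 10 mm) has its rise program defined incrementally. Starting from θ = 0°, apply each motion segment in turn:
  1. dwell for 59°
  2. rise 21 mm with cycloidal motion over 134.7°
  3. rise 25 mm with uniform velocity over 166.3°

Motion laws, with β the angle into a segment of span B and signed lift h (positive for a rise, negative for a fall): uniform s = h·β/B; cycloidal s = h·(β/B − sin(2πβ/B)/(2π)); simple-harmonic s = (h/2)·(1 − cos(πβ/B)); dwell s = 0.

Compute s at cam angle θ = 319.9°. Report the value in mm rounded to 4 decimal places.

seg 1 [0°–59°] dwell: s stays 0.0000
seg 2 [59°–193.7°] cycloidal, h=21: full span → s += 21 → s = 21.0000
seg 3 [193.7°–360°] uniform, h=25: θ=319.9° here. β=126.2, B=166.3. 25·126.2/166.3 = 18.9717 → s = 39.9717

39.9717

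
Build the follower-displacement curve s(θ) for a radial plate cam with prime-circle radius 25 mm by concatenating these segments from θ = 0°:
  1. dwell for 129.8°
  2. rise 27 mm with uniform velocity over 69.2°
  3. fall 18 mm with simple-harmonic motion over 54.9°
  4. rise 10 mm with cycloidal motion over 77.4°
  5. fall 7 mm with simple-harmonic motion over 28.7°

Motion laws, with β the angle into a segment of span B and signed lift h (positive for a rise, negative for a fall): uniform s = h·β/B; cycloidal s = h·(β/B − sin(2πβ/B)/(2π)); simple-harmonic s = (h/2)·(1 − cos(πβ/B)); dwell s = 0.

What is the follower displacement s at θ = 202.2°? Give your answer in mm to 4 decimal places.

seg 1 [0°–129.8°] dwell: s stays 0.0000
seg 2 [129.8°–199°] uniform, h=27: full span → s += 27 → s = 27.0000
seg 3 [199°–253.9°] simple-harmonic, h=-18: θ=202.2° here. β=3.2, B=54.9. -18/2·(1 − cos(π·0.0583)) = -0.1505 → s = 26.8495

26.8495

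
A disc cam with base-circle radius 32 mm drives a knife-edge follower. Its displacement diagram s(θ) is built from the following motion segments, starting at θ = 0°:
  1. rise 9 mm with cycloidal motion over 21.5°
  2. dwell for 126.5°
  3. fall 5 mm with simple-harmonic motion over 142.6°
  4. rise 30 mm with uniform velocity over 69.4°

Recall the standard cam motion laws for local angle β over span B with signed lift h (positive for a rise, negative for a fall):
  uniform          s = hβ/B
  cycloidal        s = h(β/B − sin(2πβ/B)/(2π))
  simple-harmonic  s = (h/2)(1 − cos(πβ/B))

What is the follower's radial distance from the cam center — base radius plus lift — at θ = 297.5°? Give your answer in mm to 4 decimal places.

seg 1 [0°–21.5°] cycloidal, h=9: full span → s += 9 → s = 9.0000
seg 2 [21.5°–148°] dwell: s stays 9.0000
seg 3 [148°–290.6°] simple-harmonic, h=-5: full span → s += -5 → s = 4.0000
seg 4 [290.6°–360°] uniform, h=30: θ=297.5° here. β=6.9, B=69.4. 30·6.9/69.4 = 2.9827 → s = 6.9827
radial distance = base radius + s = 32 + 6.9827 = 38.9827

38.9827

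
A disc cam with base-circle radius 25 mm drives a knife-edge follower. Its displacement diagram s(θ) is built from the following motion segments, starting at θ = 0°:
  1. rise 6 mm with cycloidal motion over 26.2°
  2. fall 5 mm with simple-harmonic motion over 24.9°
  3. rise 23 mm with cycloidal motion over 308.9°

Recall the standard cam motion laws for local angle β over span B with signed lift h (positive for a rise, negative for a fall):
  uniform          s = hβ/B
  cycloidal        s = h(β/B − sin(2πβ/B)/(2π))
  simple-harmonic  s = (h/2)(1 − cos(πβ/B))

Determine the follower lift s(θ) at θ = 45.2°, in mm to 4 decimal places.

seg 1 [0°–26.2°] cycloidal, h=6: full span → s += 6 → s = 6.0000
seg 2 [26.2°–51.1°] simple-harmonic, h=-5: θ=45.2° here. β=19, B=24.9. -5/2·(1 − cos(π·0.7631)) = -4.3387 → s = 1.6613

1.6613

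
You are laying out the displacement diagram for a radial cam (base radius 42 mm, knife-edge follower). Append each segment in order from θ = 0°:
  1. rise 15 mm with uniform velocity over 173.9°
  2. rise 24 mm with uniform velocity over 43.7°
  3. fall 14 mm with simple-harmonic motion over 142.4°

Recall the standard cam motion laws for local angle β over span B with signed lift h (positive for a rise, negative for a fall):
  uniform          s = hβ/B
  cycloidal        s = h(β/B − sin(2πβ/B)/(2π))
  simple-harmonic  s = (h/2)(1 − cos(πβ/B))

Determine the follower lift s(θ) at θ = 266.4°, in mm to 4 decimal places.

seg 1 [0°–173.9°] uniform, h=15: full span → s += 15 → s = 15.0000
seg 2 [173.9°–217.6°] uniform, h=24: full span → s += 24 → s = 39.0000
seg 3 [217.6°–360°] simple-harmonic, h=-14: θ=266.4° here. β=48.8, B=142.4. -14/2·(1 − cos(π·0.3427)) = -3.6798 → s = 35.3202

35.3202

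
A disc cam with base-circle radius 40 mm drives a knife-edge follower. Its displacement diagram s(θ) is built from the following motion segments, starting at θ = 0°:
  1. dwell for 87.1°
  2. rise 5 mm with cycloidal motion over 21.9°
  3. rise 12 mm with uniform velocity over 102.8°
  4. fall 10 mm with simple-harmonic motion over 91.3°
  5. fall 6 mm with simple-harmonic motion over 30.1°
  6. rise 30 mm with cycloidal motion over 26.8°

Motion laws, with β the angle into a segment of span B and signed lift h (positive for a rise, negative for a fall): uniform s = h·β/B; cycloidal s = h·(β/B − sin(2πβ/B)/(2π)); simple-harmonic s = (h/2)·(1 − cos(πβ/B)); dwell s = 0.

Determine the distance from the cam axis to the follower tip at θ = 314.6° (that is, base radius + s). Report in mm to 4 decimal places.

seg 1 [0°–87.1°] dwell: s stays 0.0000
seg 2 [87.1°–109°] cycloidal, h=5: full span → s += 5 → s = 5.0000
seg 3 [109°–211.8°] uniform, h=12: full span → s += 12 → s = 17.0000
seg 4 [211.8°–303.1°] simple-harmonic, h=-10: full span → s += -10 → s = 7.0000
seg 5 [303.1°–333.2°] simple-harmonic, h=-6: θ=314.6° here. β=11.5, B=30.1. -6/2·(1 − cos(π·0.3821)) = -1.9137 → s = 5.0863
radial distance = base radius + s = 40 + 5.0863 = 45.0863

45.0863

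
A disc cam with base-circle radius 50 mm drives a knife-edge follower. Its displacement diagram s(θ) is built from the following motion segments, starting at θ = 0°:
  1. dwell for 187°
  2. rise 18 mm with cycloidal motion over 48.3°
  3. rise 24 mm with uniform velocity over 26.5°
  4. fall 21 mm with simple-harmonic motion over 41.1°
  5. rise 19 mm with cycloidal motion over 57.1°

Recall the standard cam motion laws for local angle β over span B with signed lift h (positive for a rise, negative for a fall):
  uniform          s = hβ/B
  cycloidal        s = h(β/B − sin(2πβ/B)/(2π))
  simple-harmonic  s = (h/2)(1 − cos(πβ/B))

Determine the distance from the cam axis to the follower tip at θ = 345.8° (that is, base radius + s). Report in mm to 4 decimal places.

seg 1 [0°–187°] dwell: s stays 0.0000
seg 2 [187°–235.3°] cycloidal, h=18: full span → s += 18 → s = 18.0000
seg 3 [235.3°–261.8°] uniform, h=24: full span → s += 24 → s = 42.0000
seg 4 [261.8°–302.9°] simple-harmonic, h=-21: full span → s += -21 → s = 21.0000
seg 5 [302.9°–360°] cycloidal, h=19: θ=345.8° here. β=42.9, B=57.1. 19·(0.7513 − sin(2π·0.7513)/(2π)) = 17.2988 → s = 38.2988
radial distance = base radius + s = 50 + 38.2988 = 88.2988

88.2988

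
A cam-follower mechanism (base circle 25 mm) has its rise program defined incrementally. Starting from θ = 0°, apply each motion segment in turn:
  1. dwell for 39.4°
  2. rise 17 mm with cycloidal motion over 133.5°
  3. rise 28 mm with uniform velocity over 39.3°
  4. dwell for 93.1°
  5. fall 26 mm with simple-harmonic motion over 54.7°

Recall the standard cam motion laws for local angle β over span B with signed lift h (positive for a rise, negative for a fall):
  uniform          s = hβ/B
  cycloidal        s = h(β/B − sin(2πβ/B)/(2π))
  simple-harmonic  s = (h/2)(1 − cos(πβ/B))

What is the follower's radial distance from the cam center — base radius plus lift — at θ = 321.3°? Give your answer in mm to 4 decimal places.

seg 1 [0°–39.4°] dwell: s stays 0.0000
seg 2 [39.4°–172.9°] cycloidal, h=17: full span → s += 17 → s = 17.0000
seg 3 [172.9°–212.2°] uniform, h=28: full span → s += 28 → s = 45.0000
seg 4 [212.2°–305.3°] dwell: s stays 45.0000
seg 5 [305.3°–360°] simple-harmonic, h=-26: θ=321.3° here. β=16, B=54.7. -26/2·(1 − cos(π·0.2925)) = -5.1133 → s = 39.8867
radial distance = base radius + s = 25 + 39.8867 = 64.8867

64.8867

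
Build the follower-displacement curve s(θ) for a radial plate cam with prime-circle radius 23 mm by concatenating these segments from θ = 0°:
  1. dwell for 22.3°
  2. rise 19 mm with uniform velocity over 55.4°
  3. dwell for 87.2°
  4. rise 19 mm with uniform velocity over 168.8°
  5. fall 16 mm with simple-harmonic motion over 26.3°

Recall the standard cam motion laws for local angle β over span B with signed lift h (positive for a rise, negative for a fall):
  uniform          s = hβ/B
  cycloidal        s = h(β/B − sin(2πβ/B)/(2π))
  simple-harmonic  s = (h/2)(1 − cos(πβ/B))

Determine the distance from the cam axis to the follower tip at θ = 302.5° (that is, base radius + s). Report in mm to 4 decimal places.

seg 1 [0°–22.3°] dwell: s stays 0.0000
seg 2 [22.3°–77.7°] uniform, h=19: full span → s += 19 → s = 19.0000
seg 3 [77.7°–164.9°] dwell: s stays 19.0000
seg 4 [164.9°–333.7°] uniform, h=19: θ=302.5° here. β=137.6, B=168.8. 19·137.6/168.8 = 15.4882 → s = 34.4882
radial distance = base radius + s = 23 + 34.4882 = 57.4882

57.4882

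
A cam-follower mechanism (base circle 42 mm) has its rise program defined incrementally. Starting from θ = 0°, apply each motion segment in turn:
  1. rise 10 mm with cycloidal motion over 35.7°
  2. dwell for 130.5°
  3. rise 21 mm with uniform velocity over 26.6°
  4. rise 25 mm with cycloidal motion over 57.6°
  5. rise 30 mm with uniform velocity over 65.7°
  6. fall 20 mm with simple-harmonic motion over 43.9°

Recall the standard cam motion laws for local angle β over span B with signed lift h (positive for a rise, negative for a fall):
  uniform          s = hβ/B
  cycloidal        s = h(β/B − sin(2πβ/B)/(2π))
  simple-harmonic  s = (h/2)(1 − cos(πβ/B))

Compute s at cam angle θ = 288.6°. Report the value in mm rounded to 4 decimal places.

seg 1 [0°–35.7°] cycloidal, h=10: full span → s += 10 → s = 10.0000
seg 2 [35.7°–166.2°] dwell: s stays 10.0000
seg 3 [166.2°–192.8°] uniform, h=21: full span → s += 21 → s = 31.0000
seg 4 [192.8°–250.4°] cycloidal, h=25: full span → s += 25 → s = 56.0000
seg 5 [250.4°–316.1°] uniform, h=30: θ=288.6° here. β=38.2, B=65.7. 30·38.2/65.7 = 17.4429 → s = 73.4429

73.4429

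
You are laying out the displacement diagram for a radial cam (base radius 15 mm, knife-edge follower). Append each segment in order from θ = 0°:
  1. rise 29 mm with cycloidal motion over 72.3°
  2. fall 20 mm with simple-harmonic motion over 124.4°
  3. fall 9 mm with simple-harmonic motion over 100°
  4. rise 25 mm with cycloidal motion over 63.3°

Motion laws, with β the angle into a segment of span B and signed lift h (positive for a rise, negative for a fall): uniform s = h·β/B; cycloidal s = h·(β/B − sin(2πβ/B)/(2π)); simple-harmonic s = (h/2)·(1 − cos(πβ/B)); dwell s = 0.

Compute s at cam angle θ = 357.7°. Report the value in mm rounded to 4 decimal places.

seg 1 [0°–72.3°] cycloidal, h=29: full span → s += 29 → s = 29.0000
seg 2 [72.3°–196.7°] simple-harmonic, h=-20: full span → s += -20 → s = 9.0000
seg 3 [196.7°–296.7°] simple-harmonic, h=-9: full span → s += -9 → s = 0.0000
seg 4 [296.7°–360°] cycloidal, h=25: θ=357.7° here. β=61, B=63.3. 25·(0.9637 − sin(2π·0.9637)/(2π)) = 24.9921 → s = 24.9921

24.9921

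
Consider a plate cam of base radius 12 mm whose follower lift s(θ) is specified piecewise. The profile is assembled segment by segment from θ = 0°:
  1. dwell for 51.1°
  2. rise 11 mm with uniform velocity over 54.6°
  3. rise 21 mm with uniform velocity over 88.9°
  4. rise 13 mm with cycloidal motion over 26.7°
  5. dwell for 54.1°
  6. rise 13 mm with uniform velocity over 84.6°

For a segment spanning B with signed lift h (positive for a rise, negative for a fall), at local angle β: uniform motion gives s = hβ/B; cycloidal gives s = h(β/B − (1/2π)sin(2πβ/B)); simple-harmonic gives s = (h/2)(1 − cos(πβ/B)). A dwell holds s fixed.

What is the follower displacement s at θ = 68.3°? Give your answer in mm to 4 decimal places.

seg 1 [0°–51.1°] dwell: s stays 0.0000
seg 2 [51.1°–105.7°] uniform, h=11: θ=68.3° here. β=17.2, B=54.6. 11·17.2/54.6 = 3.4652 → s = 3.4652

3.4652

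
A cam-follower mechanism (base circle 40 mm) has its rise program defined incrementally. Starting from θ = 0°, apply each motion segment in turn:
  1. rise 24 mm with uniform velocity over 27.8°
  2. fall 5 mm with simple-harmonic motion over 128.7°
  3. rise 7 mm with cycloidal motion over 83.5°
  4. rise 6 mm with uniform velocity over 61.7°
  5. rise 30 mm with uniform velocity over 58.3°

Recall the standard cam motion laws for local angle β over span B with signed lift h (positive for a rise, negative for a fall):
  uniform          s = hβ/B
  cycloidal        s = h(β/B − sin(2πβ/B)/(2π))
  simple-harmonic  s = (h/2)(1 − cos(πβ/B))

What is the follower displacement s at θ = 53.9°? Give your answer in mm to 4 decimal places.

seg 1 [0°–27.8°] uniform, h=24: full span → s += 24 → s = 24.0000
seg 2 [27.8°–156.5°] simple-harmonic, h=-5: θ=53.9° here. β=26.1, B=128.7. -5/2·(1 − cos(π·0.2028)) = -0.4904 → s = 23.5096

23.5096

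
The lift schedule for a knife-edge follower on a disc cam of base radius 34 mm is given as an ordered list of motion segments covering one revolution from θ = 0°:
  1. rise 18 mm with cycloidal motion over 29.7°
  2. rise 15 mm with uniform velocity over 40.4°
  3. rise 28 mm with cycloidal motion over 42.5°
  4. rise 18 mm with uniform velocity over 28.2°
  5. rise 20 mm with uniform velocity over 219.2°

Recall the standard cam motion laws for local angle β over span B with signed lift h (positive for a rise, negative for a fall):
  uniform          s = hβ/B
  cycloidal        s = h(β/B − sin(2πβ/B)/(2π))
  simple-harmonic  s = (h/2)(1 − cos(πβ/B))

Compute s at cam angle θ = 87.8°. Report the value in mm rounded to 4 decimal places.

seg 1 [0°–29.7°] cycloidal, h=18: full span → s += 18 → s = 18.0000
seg 2 [29.7°–70.1°] uniform, h=15: full span → s += 15 → s = 33.0000
seg 3 [70.1°–112.6°] cycloidal, h=28: θ=87.8° here. β=17.7, B=42.5. 28·(0.4165 − sin(2π·0.4165)/(2π)) = 9.4283 → s = 42.4283

42.4283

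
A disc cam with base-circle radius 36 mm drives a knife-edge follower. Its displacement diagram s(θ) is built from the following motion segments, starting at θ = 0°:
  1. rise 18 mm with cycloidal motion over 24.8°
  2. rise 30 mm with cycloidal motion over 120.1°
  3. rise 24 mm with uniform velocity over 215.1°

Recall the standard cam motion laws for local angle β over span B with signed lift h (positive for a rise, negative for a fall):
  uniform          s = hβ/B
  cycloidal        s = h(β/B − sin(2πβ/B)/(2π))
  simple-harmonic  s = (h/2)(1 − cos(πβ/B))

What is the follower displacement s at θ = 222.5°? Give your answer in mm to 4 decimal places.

seg 1 [0°–24.8°] cycloidal, h=18: full span → s += 18 → s = 18.0000
seg 2 [24.8°–144.9°] cycloidal, h=30: full span → s += 30 → s = 48.0000
seg 3 [144.9°–360°] uniform, h=24: θ=222.5° here. β=77.6, B=215.1. 24·77.6/215.1 = 8.6583 → s = 56.6583

56.6583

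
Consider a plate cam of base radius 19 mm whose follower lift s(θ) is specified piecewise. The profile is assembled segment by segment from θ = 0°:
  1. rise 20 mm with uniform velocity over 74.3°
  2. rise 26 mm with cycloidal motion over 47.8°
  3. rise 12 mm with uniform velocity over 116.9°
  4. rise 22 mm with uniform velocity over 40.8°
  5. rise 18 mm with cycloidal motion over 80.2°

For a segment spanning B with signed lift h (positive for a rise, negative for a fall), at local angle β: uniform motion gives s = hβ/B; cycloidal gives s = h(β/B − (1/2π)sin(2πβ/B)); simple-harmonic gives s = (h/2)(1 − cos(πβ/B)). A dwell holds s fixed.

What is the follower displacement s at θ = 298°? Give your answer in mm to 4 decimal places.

seg 1 [0°–74.3°] uniform, h=20: full span → s += 20 → s = 20.0000
seg 2 [74.3°–122.1°] cycloidal, h=26: full span → s += 26 → s = 46.0000
seg 3 [122.1°–239°] uniform, h=12: full span → s += 12 → s = 58.0000
seg 4 [239°–279.8°] uniform, h=22: full span → s += 22 → s = 80.0000
seg 5 [279.8°–360°] cycloidal, h=18: θ=298° here. β=18.2, B=80.2. 18·(0.2269 − sin(2π·0.2269)/(2π)) = 1.2500 → s = 81.2500

81.2500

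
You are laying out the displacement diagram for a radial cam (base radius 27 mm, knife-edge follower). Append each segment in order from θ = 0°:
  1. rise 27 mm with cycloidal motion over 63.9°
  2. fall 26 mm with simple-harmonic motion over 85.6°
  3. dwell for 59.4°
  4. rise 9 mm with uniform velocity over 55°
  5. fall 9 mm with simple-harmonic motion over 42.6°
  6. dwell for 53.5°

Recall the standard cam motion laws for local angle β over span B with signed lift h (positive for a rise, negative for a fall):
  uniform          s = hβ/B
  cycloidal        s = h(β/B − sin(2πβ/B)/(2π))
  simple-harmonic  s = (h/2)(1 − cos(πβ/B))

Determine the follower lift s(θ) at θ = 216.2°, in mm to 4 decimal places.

seg 1 [0°–63.9°] cycloidal, h=27: full span → s += 27 → s = 27.0000
seg 2 [63.9°–149.5°] simple-harmonic, h=-26: full span → s += -26 → s = 1.0000
seg 3 [149.5°–208.9°] dwell: s stays 1.0000
seg 4 [208.9°–263.9°] uniform, h=9: θ=216.2° here. β=7.3, B=55. 9·7.3/55 = 1.1945 → s = 2.1945

2.1945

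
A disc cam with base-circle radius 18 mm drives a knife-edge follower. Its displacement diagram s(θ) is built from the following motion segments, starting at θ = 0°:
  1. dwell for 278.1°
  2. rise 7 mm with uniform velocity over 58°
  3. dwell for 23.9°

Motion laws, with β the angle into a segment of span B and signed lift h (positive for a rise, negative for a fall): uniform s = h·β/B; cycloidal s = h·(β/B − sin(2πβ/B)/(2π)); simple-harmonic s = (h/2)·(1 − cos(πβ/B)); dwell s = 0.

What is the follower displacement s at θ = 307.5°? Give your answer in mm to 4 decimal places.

seg 1 [0°–278.1°] dwell: s stays 0.0000
seg 2 [278.1°–336.1°] uniform, h=7: θ=307.5° here. β=29.4, B=58. 7·29.4/58 = 3.5483 → s = 3.5483

3.5483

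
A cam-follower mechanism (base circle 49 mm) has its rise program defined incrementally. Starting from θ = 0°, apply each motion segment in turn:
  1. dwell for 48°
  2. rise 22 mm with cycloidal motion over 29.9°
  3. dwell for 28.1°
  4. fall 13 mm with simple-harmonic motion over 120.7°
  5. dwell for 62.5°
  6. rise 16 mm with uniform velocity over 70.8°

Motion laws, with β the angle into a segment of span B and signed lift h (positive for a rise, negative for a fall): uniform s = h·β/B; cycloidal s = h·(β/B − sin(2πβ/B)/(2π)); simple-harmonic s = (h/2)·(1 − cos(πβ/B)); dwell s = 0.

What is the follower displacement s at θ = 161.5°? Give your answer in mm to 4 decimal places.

seg 1 [0°–48°] dwell: s stays 0.0000
seg 2 [48°–77.9°] cycloidal, h=22: full span → s += 22 → s = 22.0000
seg 3 [77.9°–106°] dwell: s stays 22.0000
seg 4 [106°–226.7°] simple-harmonic, h=-13: θ=161.5° here. β=55.5, B=120.7. -13/2·(1 − cos(π·0.4598)) = -5.6816 → s = 16.3184

16.3184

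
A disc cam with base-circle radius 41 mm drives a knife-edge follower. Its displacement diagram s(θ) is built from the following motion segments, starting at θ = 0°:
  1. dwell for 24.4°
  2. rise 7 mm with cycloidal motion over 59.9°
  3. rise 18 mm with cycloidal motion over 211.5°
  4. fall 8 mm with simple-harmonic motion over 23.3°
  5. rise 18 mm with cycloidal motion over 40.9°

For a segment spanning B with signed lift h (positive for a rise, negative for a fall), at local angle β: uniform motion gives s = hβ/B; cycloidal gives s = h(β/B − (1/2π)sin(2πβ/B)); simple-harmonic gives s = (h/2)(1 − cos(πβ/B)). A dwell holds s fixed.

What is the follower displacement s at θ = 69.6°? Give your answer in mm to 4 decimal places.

seg 1 [0°–24.4°] dwell: s stays 0.0000
seg 2 [24.4°–84.3°] cycloidal, h=7: θ=69.6° here. β=45.2, B=59.9. 7·(0.7546 − sin(2π·0.7546)/(2π)) = 6.3958 → s = 6.3958

6.3958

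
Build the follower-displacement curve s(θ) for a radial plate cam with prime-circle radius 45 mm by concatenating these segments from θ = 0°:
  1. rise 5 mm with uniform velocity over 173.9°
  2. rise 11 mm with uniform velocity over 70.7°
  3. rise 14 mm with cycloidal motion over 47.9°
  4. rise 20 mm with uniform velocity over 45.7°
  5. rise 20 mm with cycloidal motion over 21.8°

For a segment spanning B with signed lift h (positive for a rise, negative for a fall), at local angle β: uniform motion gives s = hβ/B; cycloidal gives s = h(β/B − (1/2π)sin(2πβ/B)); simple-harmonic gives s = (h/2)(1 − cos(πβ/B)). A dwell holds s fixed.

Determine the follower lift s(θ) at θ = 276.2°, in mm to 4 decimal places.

seg 1 [0°–173.9°] uniform, h=5: full span → s += 5 → s = 5.0000
seg 2 [173.9°–244.6°] uniform, h=11: full span → s += 11 → s = 16.0000
seg 3 [244.6°–292.5°] cycloidal, h=14: θ=276.2° here. β=31.6, B=47.9. 14·(0.6597 − sin(2π·0.6597)/(2π)) = 11.1150 → s = 27.1150

27.1150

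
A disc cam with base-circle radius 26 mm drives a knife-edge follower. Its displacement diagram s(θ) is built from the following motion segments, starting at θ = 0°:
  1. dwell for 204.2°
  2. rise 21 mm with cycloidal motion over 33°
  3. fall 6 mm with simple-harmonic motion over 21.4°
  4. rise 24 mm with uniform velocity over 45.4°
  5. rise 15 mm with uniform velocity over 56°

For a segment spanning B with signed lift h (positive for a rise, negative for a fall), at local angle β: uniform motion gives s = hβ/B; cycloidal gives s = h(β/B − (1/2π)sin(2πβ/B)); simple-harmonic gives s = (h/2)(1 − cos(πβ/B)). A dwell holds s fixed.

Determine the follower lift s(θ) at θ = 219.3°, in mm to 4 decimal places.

seg 1 [0°–204.2°] dwell: s stays 0.0000
seg 2 [204.2°–237.2°] cycloidal, h=21: θ=219.3° here. β=15.1, B=33. 21·(0.4576 − sin(2π·0.4576)/(2π)) = 8.7287 → s = 8.7287

8.7287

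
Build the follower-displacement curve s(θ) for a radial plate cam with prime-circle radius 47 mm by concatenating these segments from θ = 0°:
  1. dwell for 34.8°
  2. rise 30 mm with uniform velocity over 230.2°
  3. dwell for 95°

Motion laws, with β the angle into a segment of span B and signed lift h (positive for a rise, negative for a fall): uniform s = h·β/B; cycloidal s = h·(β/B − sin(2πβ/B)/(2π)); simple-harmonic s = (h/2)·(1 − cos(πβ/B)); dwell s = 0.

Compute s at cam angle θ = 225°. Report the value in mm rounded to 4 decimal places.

seg 1 [0°–34.8°] dwell: s stays 0.0000
seg 2 [34.8°–265°] uniform, h=30: θ=225° here. β=190.2, B=230.2. 30·190.2/230.2 = 24.7871 → s = 24.7871

24.7871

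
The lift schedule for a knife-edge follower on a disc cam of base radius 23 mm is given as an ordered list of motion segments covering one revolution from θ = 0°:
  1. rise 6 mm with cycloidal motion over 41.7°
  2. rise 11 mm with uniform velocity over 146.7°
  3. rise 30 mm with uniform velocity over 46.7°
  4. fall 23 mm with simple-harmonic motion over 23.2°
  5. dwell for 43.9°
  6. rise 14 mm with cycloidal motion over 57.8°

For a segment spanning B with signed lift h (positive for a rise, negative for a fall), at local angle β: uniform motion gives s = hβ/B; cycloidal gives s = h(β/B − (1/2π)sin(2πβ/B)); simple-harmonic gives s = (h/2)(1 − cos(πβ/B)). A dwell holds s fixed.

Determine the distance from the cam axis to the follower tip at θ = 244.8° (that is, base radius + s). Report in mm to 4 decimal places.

seg 1 [0°–41.7°] cycloidal, h=6: full span → s += 6 → s = 6.0000
seg 2 [41.7°–188.4°] uniform, h=11: full span → s += 11 → s = 17.0000
seg 3 [188.4°–235.1°] uniform, h=30: full span → s += 30 → s = 47.0000
seg 4 [235.1°–258.3°] simple-harmonic, h=-23: θ=244.8° here. β=9.7, B=23.2. -23/2·(1 − cos(π·0.4181)) = -8.5738 → s = 38.4262
radial distance = base radius + s = 23 + 38.4262 = 61.4262

61.4262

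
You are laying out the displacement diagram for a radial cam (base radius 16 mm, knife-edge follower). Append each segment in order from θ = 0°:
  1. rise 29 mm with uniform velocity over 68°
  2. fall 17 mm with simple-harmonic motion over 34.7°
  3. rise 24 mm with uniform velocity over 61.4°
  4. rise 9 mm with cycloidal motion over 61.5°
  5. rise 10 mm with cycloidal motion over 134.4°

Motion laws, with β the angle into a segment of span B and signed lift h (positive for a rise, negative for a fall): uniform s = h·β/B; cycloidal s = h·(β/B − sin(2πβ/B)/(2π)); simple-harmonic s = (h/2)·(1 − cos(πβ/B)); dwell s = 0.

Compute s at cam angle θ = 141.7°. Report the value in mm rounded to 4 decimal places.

seg 1 [0°–68°] uniform, h=29: full span → s += 29 → s = 29.0000
seg 2 [68°–102.7°] simple-harmonic, h=-17: full span → s += -17 → s = 12.0000
seg 3 [102.7°–164.1°] uniform, h=24: θ=141.7° here. β=39, B=61.4. 24·39/61.4 = 15.2443 → s = 27.2443

27.2443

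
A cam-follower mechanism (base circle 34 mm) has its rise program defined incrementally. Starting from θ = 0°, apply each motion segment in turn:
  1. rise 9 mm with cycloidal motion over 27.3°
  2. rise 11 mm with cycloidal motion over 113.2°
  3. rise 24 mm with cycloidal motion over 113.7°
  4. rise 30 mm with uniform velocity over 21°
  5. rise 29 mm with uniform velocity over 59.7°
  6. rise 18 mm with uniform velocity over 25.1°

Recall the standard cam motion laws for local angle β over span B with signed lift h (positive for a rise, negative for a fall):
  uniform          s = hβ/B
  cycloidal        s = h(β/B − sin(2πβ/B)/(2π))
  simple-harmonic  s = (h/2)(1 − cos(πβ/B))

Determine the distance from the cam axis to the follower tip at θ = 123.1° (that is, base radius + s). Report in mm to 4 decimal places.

seg 1 [0°–27.3°] cycloidal, h=9: full span → s += 9 → s = 9.0000
seg 2 [27.3°–140.5°] cycloidal, h=11: θ=123.1° here. β=95.8, B=113.2. 11·(0.8463 − sin(2π·0.8463)/(2π)) = 10.7491 → s = 19.7491
radial distance = base radius + s = 34 + 19.7491 = 53.7491

53.7491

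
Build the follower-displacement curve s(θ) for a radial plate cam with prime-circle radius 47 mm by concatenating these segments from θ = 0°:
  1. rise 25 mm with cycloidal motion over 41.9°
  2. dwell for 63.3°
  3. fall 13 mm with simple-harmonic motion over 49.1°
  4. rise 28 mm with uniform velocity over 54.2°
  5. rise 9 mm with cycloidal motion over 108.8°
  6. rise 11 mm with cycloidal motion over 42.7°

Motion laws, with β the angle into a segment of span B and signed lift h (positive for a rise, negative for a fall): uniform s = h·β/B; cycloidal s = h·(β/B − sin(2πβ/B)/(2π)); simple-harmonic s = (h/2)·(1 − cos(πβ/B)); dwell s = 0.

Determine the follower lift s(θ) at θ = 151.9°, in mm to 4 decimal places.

seg 1 [0°–41.9°] cycloidal, h=25: full span → s += 25 → s = 25.0000
seg 2 [41.9°–105.2°] dwell: s stays 25.0000
seg 3 [105.2°–154.3°] simple-harmonic, h=-13: θ=151.9° here. β=46.7, B=49.1. -13/2·(1 − cos(π·0.9511)) = -12.9235 → s = 12.0765

12.0765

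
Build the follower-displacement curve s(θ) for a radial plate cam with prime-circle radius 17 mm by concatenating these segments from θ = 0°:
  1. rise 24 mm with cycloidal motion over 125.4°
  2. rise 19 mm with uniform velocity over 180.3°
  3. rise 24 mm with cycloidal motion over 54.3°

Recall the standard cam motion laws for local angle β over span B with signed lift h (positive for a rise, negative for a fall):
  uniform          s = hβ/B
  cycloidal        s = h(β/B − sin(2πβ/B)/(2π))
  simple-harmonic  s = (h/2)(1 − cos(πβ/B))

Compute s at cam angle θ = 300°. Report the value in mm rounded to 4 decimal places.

seg 1 [0°–125.4°] cycloidal, h=24: full span → s += 24 → s = 24.0000
seg 2 [125.4°–305.7°] uniform, h=19: θ=300° here. β=174.6, B=180.3. 19·174.6/180.3 = 18.3993 → s = 42.3993

42.3993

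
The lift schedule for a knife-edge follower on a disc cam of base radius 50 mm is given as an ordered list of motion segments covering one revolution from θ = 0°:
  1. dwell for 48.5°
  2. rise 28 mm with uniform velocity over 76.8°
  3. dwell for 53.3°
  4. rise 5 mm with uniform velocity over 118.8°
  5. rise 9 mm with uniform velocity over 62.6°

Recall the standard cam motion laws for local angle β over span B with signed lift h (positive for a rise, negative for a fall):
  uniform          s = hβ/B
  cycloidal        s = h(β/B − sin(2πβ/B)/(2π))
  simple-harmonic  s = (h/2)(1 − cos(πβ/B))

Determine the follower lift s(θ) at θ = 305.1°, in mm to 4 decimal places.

seg 1 [0°–48.5°] dwell: s stays 0.0000
seg 2 [48.5°–125.3°] uniform, h=28: full span → s += 28 → s = 28.0000
seg 3 [125.3°–178.6°] dwell: s stays 28.0000
seg 4 [178.6°–297.4°] uniform, h=5: full span → s += 5 → s = 33.0000
seg 5 [297.4°–360°] uniform, h=9: θ=305.1° here. β=7.7, B=62.6. 9·7.7/62.6 = 1.1070 → s = 34.1070

34.1070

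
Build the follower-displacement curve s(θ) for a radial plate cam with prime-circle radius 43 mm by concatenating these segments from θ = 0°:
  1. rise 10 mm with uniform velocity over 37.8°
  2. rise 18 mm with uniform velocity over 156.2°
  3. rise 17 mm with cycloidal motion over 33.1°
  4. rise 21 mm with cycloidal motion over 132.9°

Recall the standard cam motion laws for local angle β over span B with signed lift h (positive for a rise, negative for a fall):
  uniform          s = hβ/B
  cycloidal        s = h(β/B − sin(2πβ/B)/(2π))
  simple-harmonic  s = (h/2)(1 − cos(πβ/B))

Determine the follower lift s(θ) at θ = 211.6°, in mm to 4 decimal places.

seg 1 [0°–37.8°] uniform, h=10: full span → s += 10 → s = 10.0000
seg 2 [37.8°–194°] uniform, h=18: full span → s += 18 → s = 28.0000
seg 3 [194°–227.1°] cycloidal, h=17: θ=211.6° here. β=17.6, B=33.1. 17·(0.5317 − sin(2π·0.5317)/(2π)) = 9.5750 → s = 37.5750

37.5750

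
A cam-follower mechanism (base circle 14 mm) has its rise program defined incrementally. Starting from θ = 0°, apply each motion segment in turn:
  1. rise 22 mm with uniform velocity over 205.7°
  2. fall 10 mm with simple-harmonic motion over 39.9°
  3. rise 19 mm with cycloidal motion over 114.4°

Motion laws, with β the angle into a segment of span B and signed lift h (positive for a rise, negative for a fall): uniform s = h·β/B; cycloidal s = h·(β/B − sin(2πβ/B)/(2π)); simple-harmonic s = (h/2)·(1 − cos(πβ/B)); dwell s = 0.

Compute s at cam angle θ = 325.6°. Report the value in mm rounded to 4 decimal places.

seg 1 [0°–205.7°] uniform, h=22: full span → s += 22 → s = 22.0000
seg 2 [205.7°–245.6°] simple-harmonic, h=-10: full span → s += -10 → s = 12.0000
seg 3 [245.6°–360°] cycloidal, h=19: θ=325.6° here. β=80, B=114.4. 19·(0.6993 − sin(2π·0.6993)/(2π)) = 16.1585 → s = 28.1585

28.1585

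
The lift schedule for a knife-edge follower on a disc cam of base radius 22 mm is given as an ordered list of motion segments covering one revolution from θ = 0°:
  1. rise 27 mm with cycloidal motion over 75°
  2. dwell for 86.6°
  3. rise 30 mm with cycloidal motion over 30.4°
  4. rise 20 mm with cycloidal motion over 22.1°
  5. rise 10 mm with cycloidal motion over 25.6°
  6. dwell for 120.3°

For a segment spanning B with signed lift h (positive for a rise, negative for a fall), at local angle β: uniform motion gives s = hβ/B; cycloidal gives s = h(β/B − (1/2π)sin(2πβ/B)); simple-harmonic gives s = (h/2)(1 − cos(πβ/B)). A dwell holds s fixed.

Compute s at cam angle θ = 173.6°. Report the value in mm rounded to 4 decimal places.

seg 1 [0°–75°] cycloidal, h=27: full span → s += 27 → s = 27.0000
seg 2 [75°–161.6°] dwell: s stays 27.0000
seg 3 [161.6°–192°] cycloidal, h=30: θ=173.6° here. β=12, B=30.4. 30·(0.3947 − sin(2π·0.3947)/(2π)) = 8.9095 → s = 35.9095

35.9095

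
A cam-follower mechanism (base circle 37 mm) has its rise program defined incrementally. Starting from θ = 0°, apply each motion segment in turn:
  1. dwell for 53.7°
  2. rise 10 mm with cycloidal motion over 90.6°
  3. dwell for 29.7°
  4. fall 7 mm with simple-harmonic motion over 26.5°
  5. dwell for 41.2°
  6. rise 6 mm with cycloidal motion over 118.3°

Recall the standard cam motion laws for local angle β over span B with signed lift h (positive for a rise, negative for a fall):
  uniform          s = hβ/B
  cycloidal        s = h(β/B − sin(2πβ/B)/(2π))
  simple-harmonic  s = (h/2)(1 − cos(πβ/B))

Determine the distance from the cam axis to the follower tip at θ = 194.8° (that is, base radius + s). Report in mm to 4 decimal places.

seg 1 [0°–53.7°] dwell: s stays 0.0000
seg 2 [53.7°–144.3°] cycloidal, h=10: full span → s += 10 → s = 10.0000
seg 3 [144.3°–174°] dwell: s stays 10.0000
seg 4 [174°–200.5°] simple-harmonic, h=-7: θ=194.8° here. β=20.8, B=26.5. -7/2·(1 − cos(π·0.7849)) = -6.2309 → s = 3.7691
radial distance = base radius + s = 37 + 3.7691 = 40.7691

40.7691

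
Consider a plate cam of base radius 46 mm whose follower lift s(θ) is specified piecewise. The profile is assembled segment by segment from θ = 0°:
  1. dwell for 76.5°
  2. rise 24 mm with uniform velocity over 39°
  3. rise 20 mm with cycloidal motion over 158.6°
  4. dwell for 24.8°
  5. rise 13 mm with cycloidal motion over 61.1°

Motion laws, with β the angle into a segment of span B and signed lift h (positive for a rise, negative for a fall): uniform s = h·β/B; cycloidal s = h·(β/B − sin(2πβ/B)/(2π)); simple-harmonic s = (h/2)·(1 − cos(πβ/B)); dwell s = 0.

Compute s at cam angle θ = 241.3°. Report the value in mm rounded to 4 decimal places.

seg 1 [0°–76.5°] dwell: s stays 0.0000
seg 2 [76.5°–115.5°] uniform, h=24: full span → s += 24 → s = 24.0000
seg 3 [115.5°–274.1°] cycloidal, h=20: θ=241.3° here. β=125.8, B=158.6. 20·(0.7932 − sin(2π·0.7932)/(2π)) = 18.9304 → s = 42.9304

42.9304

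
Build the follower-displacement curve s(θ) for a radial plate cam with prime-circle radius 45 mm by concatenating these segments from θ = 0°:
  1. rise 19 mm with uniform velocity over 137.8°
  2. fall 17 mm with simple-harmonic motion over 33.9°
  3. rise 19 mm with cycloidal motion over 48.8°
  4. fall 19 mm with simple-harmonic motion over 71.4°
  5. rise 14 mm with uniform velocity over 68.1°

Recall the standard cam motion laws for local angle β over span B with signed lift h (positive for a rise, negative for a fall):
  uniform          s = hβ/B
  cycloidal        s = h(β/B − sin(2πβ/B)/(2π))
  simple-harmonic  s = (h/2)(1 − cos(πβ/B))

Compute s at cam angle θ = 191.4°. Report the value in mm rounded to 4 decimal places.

seg 1 [0°–137.8°] uniform, h=19: full span → s += 19 → s = 19.0000
seg 2 [137.8°–171.7°] simple-harmonic, h=-17: full span → s += -17 → s = 2.0000
seg 3 [171.7°–220.5°] cycloidal, h=19: θ=191.4° here. β=19.7, B=48.8. 19·(0.4037 − sin(2π·0.4037)/(2π)) = 5.9498 → s = 7.9498

7.9498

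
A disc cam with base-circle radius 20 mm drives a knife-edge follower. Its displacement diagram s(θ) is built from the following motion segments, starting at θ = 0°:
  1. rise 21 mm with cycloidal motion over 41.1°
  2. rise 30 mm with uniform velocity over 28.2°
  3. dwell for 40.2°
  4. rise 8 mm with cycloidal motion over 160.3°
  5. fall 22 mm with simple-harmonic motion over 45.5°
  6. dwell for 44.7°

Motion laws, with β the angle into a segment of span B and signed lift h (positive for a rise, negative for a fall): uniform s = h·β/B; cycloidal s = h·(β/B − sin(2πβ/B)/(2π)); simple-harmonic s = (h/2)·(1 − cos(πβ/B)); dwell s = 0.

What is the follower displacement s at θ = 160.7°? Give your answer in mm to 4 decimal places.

seg 1 [0°–41.1°] cycloidal, h=21: full span → s += 21 → s = 21.0000
seg 2 [41.1°–69.3°] uniform, h=30: full span → s += 30 → s = 51.0000
seg 3 [69.3°–109.5°] dwell: s stays 51.0000
seg 4 [109.5°–269.8°] cycloidal, h=8: θ=160.7° here. β=51.2, B=160.3. 8·(0.3194 − sin(2π·0.3194)/(2π)) = 1.4011 → s = 52.4011

52.4011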